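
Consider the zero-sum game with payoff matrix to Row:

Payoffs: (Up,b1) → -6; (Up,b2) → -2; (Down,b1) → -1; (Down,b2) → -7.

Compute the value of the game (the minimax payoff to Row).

-4

Row minima: Up → -6, Down → -7; maximin = -6.
Column maxima: b1 → -1, b2 → -2; minimax = -2.
-6 ≠ -2, so there is no saddle point; optimal play is mixed.
Let Row play Up with probability p. Expected payoff against b1: (-6)p + (-1)(1−p) = −5p − 1; against b2: (-2)p + (-7)(1−p) = 5p − 7.
Setting these equal: −5p − 1 = 5p − 7 ⇒ −10p = -6 ⇒ p = 3/5, and the value is (-5)·(3/5) − 1 = -4.
For Column: with q = P(b1), equating Up's and Down's payoffs gives −4q − 2 = 6q − 7 ⇒ q = 1/2.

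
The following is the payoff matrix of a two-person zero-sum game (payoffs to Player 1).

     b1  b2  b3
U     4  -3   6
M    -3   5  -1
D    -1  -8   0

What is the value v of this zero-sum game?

Row minima: U → -3, M → -3, D → -8; maximin = -3.
Column maxima: b1 → 4, b2 → 5, b3 → 6; minimax = 4.
-3 ≠ 4, so there is no saddle point; optimal play is mixed.
D is strictly dominated by U, so Player 1 never plays it.
b3 is strictly dominated by b1 (it gives Player 1 strictly more in every row), so Player 2 never plays it.
On the remaining 2×2 (U, M vs b1, b2):
Let Player 1 play U with probability p. Expected payoff against b1: 4p + (-3)(1−p) = 7p − 3; against b2: (-3)p + 5(1−p) = −8p + 5.
Setting these equal: 7p − 3 = −8p + 5 ⇒ 15p = 8 ⇒ p = 8/15, and the value is (7)·(8/15) − 3 = 11/15.
For Player 2: with q = P(b1), equating U's and M's payoffs gives 7q − 3 = −8q + 5 ⇒ q = 8/15.

11/15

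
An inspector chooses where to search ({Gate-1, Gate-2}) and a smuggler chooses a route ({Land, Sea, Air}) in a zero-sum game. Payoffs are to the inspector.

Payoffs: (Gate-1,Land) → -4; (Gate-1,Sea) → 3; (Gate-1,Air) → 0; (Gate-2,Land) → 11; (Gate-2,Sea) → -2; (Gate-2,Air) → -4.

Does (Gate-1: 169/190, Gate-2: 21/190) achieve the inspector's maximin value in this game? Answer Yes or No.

No

Against Land this mix gives (169/190)·(-4) + (21/190)·11 = -89/38.
Against Sea this mix gives (169/190)·3 + (21/190)·(-2) = 93/38.
Against Air this mix gives (169/190)·0 + (21/190)·(-4) = -42/95.
The smuggler will play Land, holding the inspector to -89/38. Shifting weight toward the row that does better against Land would raise this floor (the equalizing mix achieves -16/19 against both Land and Air), so the proposed strategy is not optimal.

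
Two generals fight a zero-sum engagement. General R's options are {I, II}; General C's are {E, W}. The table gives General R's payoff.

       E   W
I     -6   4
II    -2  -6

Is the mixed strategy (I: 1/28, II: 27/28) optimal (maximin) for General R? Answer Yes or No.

No

Against E this mix gives (1/28)·(-6) + (27/28)·(-2) = -15/7.
Against W this mix gives (1/28)·4 + (27/28)·(-6) = -79/14.
General C will play W, holding General R to -79/14. Shifting weight toward the row that does better against W would raise this floor (the equalizing mix achieves -22/7 against both W and E), so the proposed strategy is not optimal.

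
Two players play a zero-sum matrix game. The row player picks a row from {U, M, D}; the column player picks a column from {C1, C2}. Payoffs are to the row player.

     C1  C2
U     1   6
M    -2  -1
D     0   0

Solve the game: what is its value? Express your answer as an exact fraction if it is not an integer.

1

Row minima: U → 1, M → -2, D → 0; maximin = 1.
Column maxima: C1 → 1, C2 → 6; minimax = 1.
Since maximin = minimax = 1, there is a saddle point and the value is 1.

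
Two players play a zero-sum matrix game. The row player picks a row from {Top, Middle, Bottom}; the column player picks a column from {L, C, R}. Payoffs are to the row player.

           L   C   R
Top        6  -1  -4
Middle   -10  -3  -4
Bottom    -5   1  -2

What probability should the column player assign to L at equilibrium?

Row minima: Top → -4, Middle → -10, Bottom → -5; maximin = -4.
Column maxima: L → 6, C → 1, R → -2; minimax = -2.
-4 ≠ -2, so there is no saddle point; optimal play is mixed.
Middle is strictly dominated by Bottom, so the row player never plays it.
C is strictly dominated by R (it gives the row player strictly more in every row), so the column player never plays it.
On the remaining 2×2 (Top, Bottom vs L, R):
Let the row player play Top with probability p. Expected payoff against L: 6p + (-5)(1−p) = 11p − 5; against R: (-4)p + (-2)(1−p) = −2p − 2.
Setting these equal: 11p − 5 = −2p − 2 ⇒ 13p = 3 ⇒ p = 3/13, and the value is (11)·(3/13) − 5 = -32/13.
For the column player: with q = P(L), equating Top's and Bottom's payoffs gives 10q − 4 = −3q − 2 ⇒ q = 2/13.

2/13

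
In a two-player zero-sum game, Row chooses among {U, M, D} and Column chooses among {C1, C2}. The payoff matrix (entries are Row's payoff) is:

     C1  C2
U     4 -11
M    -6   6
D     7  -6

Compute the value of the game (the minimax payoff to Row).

6/25

Row minima: U → -11, M → -6, D → -6; maximin = -6.
Column maxima: C1 → 7, C2 → 6; minimax = 6.
-6 ≠ 6, so there is no saddle point; optimal play is mixed.
U is strictly dominated by D, so Row never plays it.
On the remaining 2×2 (M, D vs C1, C2):
Let Row play M with probability p. Expected payoff against C1: (-6)p + 7(1−p) = −13p + 7; against C2: 6p + (-6)(1−p) = 12p − 6.
Setting these equal: −13p + 7 = 12p − 6 ⇒ −25p = -13 ⇒ p = 13/25, and the value is (-13)·(13/25) + 7 = 6/25.
For Column: with q = P(C1), equating M's and D's payoffs gives −12q + 6 = 13q − 6 ⇒ q = 12/25.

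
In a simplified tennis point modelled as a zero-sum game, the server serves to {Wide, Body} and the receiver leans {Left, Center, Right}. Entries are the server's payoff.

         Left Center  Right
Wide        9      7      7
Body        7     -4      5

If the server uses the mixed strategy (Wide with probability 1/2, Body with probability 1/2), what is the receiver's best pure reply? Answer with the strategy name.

Center

If the receiver plays Left, the server's expected payoff is (1/2)·9 + (1/2)·7 = 8.
If the receiver plays Center, the server's expected payoff is (1/2)·7 + (1/2)·(-4) = 3/2.
If the receiver plays Right, the server's expected payoff is (1/2)·7 + (1/2)·5 = 6.
The receiver minimizes the server's payoff; the smallest is 3/2, so the best response is Center.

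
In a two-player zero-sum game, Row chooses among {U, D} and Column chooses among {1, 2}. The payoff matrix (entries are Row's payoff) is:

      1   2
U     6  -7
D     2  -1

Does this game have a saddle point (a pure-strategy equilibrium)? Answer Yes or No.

Yes

Row minima: U → -7, D → -1; maximin = -1.
Column maxima: 1 → 6, 2 → -1; minimax = -1.
maximin = minimax = -1, so a saddle point exists.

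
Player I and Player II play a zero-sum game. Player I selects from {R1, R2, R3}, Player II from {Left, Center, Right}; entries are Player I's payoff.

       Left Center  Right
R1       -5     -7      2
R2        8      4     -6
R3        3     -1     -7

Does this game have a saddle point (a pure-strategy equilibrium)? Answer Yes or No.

No

Row minima: R1 → -7, R2 → -6, R3 → -7; maximin = -6.
Column maxima: Left → 8, Center → 4, Right → 2; minimax = 2.
-6 ≠ 2, so no pure-strategy equilibrium exists.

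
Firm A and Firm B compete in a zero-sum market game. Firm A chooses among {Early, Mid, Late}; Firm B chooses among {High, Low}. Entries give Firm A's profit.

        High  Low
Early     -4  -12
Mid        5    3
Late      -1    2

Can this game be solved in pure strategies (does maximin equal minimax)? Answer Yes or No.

Yes

Row minima: Early → -12, Mid → 3, Late → -1; maximin = 3.
Column maxima: High → 5, Low → 3; minimax = 3.
maximin = minimax = 3, so a saddle point exists.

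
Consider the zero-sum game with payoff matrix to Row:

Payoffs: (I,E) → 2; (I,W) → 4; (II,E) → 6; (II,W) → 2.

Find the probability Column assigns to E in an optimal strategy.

Row minima: I → 2, II → 2; maximin = 2.
Column maxima: E → 6, W → 4; minimax = 4.
2 ≠ 4, so there is no saddle point; optimal play is mixed.
Let Row play I with probability p. Expected payoff against E: 2p + 6(1−p) = −4p + 6; against W: 4p + 2(1−p) = 2p + 2.
Setting these equal: −4p + 6 = 2p + 2 ⇒ −6p = -4 ⇒ p = 2/3, and the value is (-4)·(2/3) + 6 = 10/3.
For Column: with q = P(E), equating I's and II's payoffs gives −2q + 4 = 4q + 2 ⇒ q = 1/3.

1/3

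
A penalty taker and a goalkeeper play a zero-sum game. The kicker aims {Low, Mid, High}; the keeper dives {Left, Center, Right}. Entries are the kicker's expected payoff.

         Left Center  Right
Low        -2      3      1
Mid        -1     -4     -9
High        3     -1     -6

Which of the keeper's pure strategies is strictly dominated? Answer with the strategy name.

Right holds the kicker's payoff strictly below Center in every row: 1 < 3, -9 < -4, -6 < -1.
So Center is strictly dominated for the keeper.

Center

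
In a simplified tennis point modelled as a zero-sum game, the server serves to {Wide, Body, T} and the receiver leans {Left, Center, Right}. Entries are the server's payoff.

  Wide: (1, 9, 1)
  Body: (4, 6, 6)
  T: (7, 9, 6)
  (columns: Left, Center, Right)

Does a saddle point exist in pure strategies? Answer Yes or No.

Yes

Row minima: Wide → 1, Body → 4, T → 6; maximin = 6.
Column maxima: Left → 7, Center → 9, Right → 6; minimax = 6.
maximin = minimax = 6, so a saddle point exists.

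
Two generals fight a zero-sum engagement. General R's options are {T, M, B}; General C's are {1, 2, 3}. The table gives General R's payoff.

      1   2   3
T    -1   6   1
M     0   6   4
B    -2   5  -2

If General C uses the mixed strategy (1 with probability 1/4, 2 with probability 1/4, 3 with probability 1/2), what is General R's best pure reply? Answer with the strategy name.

M

Expected payoff of T: (1/4)·(-1) + (1/4)·6 + (1/2)·1 = 7/4.
Expected payoff of M: (1/4)·0 + (1/4)·6 + (1/2)·4 = 7/2.
Expected payoff of B: (1/4)·(-2) + (1/4)·5 + (1/2)·(-2) = -1/4.
The largest is 7/2, so General R's best response is M.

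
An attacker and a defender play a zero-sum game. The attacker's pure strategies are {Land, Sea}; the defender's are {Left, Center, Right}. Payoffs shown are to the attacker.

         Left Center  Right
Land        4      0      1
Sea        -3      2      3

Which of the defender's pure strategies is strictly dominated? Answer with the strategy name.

Center holds the attacker's payoff strictly below Right in every row: 0 < 1, 2 < 3.
So Right is strictly dominated for the defender.

Right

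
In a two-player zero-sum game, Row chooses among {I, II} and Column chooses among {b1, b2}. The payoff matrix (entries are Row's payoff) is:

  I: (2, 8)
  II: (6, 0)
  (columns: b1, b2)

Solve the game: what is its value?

4

Row minima: I → 2, II → 0; maximin = 2.
Column maxima: b1 → 6, b2 → 8; minimax = 6.
2 ≠ 6, so there is no saddle point; optimal play is mixed.
Let Row play I with probability p. Expected payoff against b1: 2p + 6(1−p) = −4p + 6; against b2: 8p + 0(1−p) = 8p.
Setting these equal: −4p + 6 = 8p ⇒ −12p = -6 ⇒ p = 1/2, and the value is (-4)·(1/2) + 6 = 4.
For Column: with q = P(b1), equating I's and II's payoffs gives −6q + 8 = 6q ⇒ q = 2/3.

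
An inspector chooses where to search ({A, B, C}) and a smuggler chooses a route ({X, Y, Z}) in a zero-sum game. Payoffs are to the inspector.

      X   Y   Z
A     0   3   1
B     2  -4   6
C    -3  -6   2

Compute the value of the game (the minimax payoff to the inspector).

2/3

Row minima: A → 0, B → -4, C → -6; maximin = 0.
Column maxima: X → 2, Y → 3, Z → 6; minimax = 2.
0 ≠ 2, so there is no saddle point; optimal play is mixed.
C is strictly dominated by B, so the inspector never plays it.
Z is strictly dominated by X (it gives the inspector strictly more in every row), so the smuggler never plays it.
On the remaining 2×2 (A, B vs X, Y):
Let the inspector play A with probability p. Expected payoff against X: 0p + 2(1−p) = −2p + 2; against Y: 3p + (-4)(1−p) = 7p − 4.
Setting these equal: −2p + 2 = 7p − 4 ⇒ −9p = -6 ⇒ p = 2/3, and the value is (-2)·(2/3) + 2 = 2/3.
For the smuggler: with q = P(X), equating A's and B's payoffs gives −3q + 3 = 6q − 4 ⇒ q = 7/9.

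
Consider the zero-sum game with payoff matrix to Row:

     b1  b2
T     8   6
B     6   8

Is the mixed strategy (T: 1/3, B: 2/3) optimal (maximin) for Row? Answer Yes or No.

Against b1 this mix gives (1/3)·8 + (2/3)·6 = 20/3.
Against b2 this mix gives (1/3)·6 + (2/3)·8 = 22/3.
Column will play b1, holding Row to 20/3. Shifting weight toward the row that does better against b1 would raise this floor (the equalizing mix achieves 7 against both b1 and b2), so the proposed strategy is not optimal.

No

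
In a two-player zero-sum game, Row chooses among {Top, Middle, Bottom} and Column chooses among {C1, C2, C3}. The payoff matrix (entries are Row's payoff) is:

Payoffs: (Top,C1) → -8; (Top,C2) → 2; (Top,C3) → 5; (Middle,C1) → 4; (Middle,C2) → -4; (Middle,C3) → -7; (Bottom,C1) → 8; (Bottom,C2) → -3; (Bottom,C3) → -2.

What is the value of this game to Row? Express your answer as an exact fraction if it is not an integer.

Row minima: Top → -8, Middle → -7, Bottom → -3; maximin = -3.
Column maxima: C1 → 8, C2 → 2, C3 → 5; minimax = 2.
-3 ≠ 2, so there is no saddle point; optimal play is mixed.
Middle is strictly dominated by Bottom, so Row never plays it.
With Middle eliminated, C3 is strictly dominated by C2 (it gives Row strictly more in every remaining row), so Column never plays it.
On the remaining 2×2 (Top, Bottom vs C1, C2):
Let Row play Top with probability p. Expected payoff against C1: (-8)p + 8(1−p) = −16p + 8; against C2: 2p + (-3)(1−p) = 5p − 3.
Setting these equal: −16p + 8 = 5p − 3 ⇒ −21p = -11 ⇒ p = 11/21, and the value is (-16)·(11/21) + 8 = -8/21.
For Column: with q = P(C1), equating Top's and Bottom's payoffs gives −10q + 2 = 11q − 3 ⇒ q = 5/21.

-8/21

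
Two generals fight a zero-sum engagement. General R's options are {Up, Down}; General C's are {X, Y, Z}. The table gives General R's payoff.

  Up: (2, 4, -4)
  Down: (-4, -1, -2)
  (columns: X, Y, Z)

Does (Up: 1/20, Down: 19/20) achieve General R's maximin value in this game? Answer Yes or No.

No

Against X this mix gives (1/20)·2 + (19/20)·(-4) = -37/10.
Against Y this mix gives (1/20)·4 + (19/20)·(-1) = -3/4.
Against Z this mix gives (1/20)·(-4) + (19/20)·(-2) = -21/10.
General C will play X, holding General R to -37/10. Shifting weight toward the row that does better against X would raise this floor (the equalizing mix achieves -5/2 against both X and Z), so the proposed strategy is not optimal.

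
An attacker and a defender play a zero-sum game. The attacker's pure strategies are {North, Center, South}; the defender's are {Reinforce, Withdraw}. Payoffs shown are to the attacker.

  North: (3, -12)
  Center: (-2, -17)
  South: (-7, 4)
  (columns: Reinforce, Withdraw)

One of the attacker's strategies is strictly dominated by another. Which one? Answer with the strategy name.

North gives a strictly higher payoff than Center against every column: 3 > -2, -12 > -17.
So Center is strictly dominated and the attacker never plays it.

Center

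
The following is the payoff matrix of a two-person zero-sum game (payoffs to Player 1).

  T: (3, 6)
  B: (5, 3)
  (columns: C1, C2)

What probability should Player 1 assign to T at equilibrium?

2/5

Row minima: T → 3, B → 3; maximin = 3.
Column maxima: C1 → 5, C2 → 6; minimax = 5.
3 ≠ 5, so there is no saddle point; optimal play is mixed.
Let Player 1 play T with probability p. Expected payoff against C1: 3p + 5(1−p) = −2p + 5; against C2: 6p + 3(1−p) = 3p + 3.
Setting these equal: −2p + 5 = 3p + 3 ⇒ −5p = -2 ⇒ p = 2/5, and the value is (-2)·(2/5) + 5 = 21/5.
For Player 2: with q = P(C1), equating T's and B's payoffs gives −3q + 6 = 2q + 3 ⇒ q = 3/5.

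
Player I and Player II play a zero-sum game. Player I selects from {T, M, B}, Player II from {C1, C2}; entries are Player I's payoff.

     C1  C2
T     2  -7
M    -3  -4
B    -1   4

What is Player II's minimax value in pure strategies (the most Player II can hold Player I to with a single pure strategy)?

2

Column maxima: C1 → 2, C2 → 4.
The smallest of these is 2.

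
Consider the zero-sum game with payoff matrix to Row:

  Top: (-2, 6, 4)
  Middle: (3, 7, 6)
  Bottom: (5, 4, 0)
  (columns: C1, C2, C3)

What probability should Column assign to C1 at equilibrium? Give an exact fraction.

Row minima: Top → -2, Middle → 3, Bottom → 0; maximin = 3.
Column maxima: C1 → 5, C2 → 7, C3 → 6; minimax = 5.
3 ≠ 5, so there is no saddle point; optimal play is mixed.
Top is strictly dominated by Middle, so Row never plays it.
C2 is strictly dominated by C3 (it gives Row strictly more in every row), so Column never plays it.
On the remaining 2×2 (Middle, Bottom vs C1, C3):
Let Row play Middle with probability p. Expected payoff against C1: 3p + 5(1−p) = −2p + 5; against C3: 6p + 0(1−p) = 6p.
Setting these equal: −2p + 5 = 6p ⇒ −8p = -5 ⇒ p = 5/8, and the value is (-2)·(5/8) + 5 = 15/4.
For Column: with q = P(C1), equating Middle's and Bottom's payoffs gives −3q + 6 = 5q ⇒ q = 3/4.

3/4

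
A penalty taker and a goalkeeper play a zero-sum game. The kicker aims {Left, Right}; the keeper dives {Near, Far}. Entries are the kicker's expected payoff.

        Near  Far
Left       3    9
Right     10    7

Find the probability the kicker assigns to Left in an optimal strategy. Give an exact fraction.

1/3

Row minima: Left → 3, Right → 7; maximin = 7.
Column maxima: Near → 10, Far → 9; minimax = 9.
7 ≠ 9, so there is no saddle point; optimal play is mixed.
Let the kicker play Left with probability p. Expected payoff against Near: 3p + 10(1−p) = −7p + 10; against Far: 9p + 7(1−p) = 2p + 7.
Setting these equal: −7p + 10 = 2p + 7 ⇒ −9p = -3 ⇒ p = 1/3, and the value is (-7)·(1/3) + 10 = 23/3.
For the keeper: with q = P(Near), equating Left's and Right's payoffs gives −6q + 9 = 3q + 7 ⇒ q = 2/9.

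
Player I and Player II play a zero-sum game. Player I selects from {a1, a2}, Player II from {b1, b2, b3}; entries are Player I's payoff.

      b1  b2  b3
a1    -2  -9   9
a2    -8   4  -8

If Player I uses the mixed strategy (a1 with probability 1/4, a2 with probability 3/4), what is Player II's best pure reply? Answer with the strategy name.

b1

If Player II plays b1, Player I's expected payoff is (1/4)·(-2) + (3/4)·(-8) = -13/2.
If Player II plays b2, Player I's expected payoff is (1/4)·(-9) + (3/4)·4 = 3/4.
If Player II plays b3, Player I's expected payoff is (1/4)·9 + (3/4)·(-8) = -15/4.
Player II minimizes Player I's payoff; the smallest is -13/2, so the best response is b1.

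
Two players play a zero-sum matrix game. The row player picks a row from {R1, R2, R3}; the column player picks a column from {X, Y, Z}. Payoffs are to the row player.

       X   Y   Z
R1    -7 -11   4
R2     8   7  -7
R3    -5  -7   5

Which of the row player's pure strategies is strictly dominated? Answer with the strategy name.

R1

R3 gives a strictly higher payoff than R1 against every column: -5 > -7, -7 > -11, 5 > 4.
So R1 is strictly dominated and the row player never plays it.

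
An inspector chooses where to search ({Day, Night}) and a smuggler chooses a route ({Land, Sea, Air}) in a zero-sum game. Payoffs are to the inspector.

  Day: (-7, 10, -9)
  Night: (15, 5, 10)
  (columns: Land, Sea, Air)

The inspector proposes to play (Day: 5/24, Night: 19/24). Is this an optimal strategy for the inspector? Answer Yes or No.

Yes

Against Land this mix gives (5/24)·(-7) + (19/24)·15 = 125/12.
Against Sea this mix gives (5/24)·10 + (19/24)·5 = 145/24.
Against Air this mix gives (5/24)·(-9) + (19/24)·10 = 145/24.
All of the smuggler's active replies (Sea, Air) yield 145/24, and no column does worse for the inspector. The mix makes the smuggler indifferent and guarantees 145/24, so it is optimal.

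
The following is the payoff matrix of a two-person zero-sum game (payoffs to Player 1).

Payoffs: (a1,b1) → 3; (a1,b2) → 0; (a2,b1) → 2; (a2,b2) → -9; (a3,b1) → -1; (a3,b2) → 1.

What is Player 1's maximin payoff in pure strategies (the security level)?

0

Row minima: a1 → 0, a2 → -9, a3 → -1.
The best of these is 0.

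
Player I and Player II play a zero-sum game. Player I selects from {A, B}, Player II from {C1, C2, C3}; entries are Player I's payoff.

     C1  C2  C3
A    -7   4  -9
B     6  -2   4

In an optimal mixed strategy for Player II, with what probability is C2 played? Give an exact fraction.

Row minima: A → -9, B → -2; maximin = -2.
Column maxima: C1 → 6, C2 → 4, C3 → 4; minimax = 4.
-2 ≠ 4, so there is no saddle point; optimal play is mixed.
C1 is strictly dominated by C3 (it gives Player I strictly more in every row), so Player II never plays it.
On the remaining 2×2 (A, B vs C2, C3):
Let Player I play A with probability p. Expected payoff against C2: 4p + (-2)(1−p) = 6p − 2; against C3: (-9)p + 4(1−p) = −13p + 4.
Setting these equal: 6p − 2 = −13p + 4 ⇒ 19p = 6 ⇒ p = 6/19, and the value is (6)·(6/19) − 2 = -2/19.
For Player II: with q = P(C2), equating A's and B's payoffs gives 13q − 9 = −6q + 4 ⇒ q = 13/19.

13/19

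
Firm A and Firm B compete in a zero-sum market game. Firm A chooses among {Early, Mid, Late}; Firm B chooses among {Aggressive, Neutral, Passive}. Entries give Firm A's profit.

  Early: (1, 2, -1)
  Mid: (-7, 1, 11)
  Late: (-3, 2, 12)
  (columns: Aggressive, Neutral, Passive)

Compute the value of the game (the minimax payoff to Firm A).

Row minima: Early → -1, Mid → -7, Late → -3; maximin = -1.
Column maxima: Aggressive → 1, Neutral → 2, Passive → 12; minimax = 1.
-1 ≠ 1, so there is no saddle point; optimal play is mixed.
Mid is strictly dominated by Late, so Firm A never plays it.
Neutral is strictly dominated by Aggressive (it gives Firm A strictly more in every row), so Firm B never plays it.
On the remaining 2×2 (Early, Late vs Aggressive, Passive):
Let Firm A play Early with probability p. Expected payoff against Aggressive: 1p + (-3)(1−p) = 4p − 3; against Passive: (-1)p + 12(1−p) = −13p + 12.
Setting these equal: 4p − 3 = −13p + 12 ⇒ 17p = 15 ⇒ p = 15/17, and the value is (4)·(15/17) − 3 = 9/17.
For Firm B: with q = P(Aggressive), equating Early's and Late's payoffs gives 2q − 1 = −15q + 12 ⇒ q = 13/17.

9/17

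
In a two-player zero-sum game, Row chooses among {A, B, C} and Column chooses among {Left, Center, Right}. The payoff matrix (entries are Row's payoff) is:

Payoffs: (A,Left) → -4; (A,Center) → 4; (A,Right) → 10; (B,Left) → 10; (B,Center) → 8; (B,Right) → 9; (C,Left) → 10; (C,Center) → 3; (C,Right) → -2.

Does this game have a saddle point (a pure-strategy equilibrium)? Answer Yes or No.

Row minima: A → -4, B → 8, C → -2; maximin = 8.
Column maxima: Left → 10, Center → 8, Right → 10; minimax = 8.
maximin = minimax = 8, so a saddle point exists.

Yes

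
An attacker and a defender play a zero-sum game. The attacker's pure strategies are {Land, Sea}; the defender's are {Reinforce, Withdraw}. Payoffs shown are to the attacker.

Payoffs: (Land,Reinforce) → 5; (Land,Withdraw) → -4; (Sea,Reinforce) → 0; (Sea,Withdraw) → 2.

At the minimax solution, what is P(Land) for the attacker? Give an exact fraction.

2/11

Row minima: Land → -4, Sea → 0; maximin = 0.
Column maxima: Reinforce → 5, Withdraw → 2; minimax = 2.
0 ≠ 2, so there is no saddle point; optimal play is mixed.
Let the attacker play Land with probability p. Expected payoff against Reinforce: 5p + 0(1−p) = 5p; against Withdraw: (-4)p + 2(1−p) = −6p + 2.
Setting these equal: 5p = −6p + 2 ⇒ 11p = 2 ⇒ p = 2/11, and the value is (5)·(2/11) = 10/11.
For the defender: with q = P(Reinforce), equating Land's and Sea's payoffs gives 9q − 4 = −2q + 2 ⇒ q = 6/11.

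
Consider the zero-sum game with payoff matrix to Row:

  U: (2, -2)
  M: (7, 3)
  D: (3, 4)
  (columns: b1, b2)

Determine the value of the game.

19/5

Row minima: U → -2, M → 3, D → 3; maximin = 3.
Column maxima: b1 → 7, b2 → 4; minimax = 4.
3 ≠ 4, so there is no saddle point; optimal play is mixed.
U is strictly dominated by M, so Row never plays it.
On the remaining 2×2 (M, D vs b1, b2):
Let Row play M with probability p. Expected payoff against b1: 7p + 3(1−p) = 4p + 3; against b2: 3p + 4(1−p) = −p + 4.
Setting these equal: 4p + 3 = −p + 4 ⇒ 5p = 1 ⇒ p = 1/5, and the value is (4)·(1/5) + 3 = 19/5.
For Column: with q = P(b1), equating M's and D's payoffs gives 4q + 3 = −q + 4 ⇒ q = 1/5.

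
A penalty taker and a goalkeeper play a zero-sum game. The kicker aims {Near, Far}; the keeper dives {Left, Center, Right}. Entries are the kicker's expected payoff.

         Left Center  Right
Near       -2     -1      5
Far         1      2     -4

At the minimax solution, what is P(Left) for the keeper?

3/4

Row minima: Near → -2, Far → -4; maximin = -2.
Column maxima: Left → 1, Center → 2, Right → 5; minimax = 1.
-2 ≠ 1, so there is no saddle point; optimal play is mixed.
Center is strictly dominated by Left (it gives the kicker strictly more in every row), so the keeper never plays it.
On the remaining 2×2 (Near, Far vs Left, Right):
Let the kicker play Near with probability p. Expected payoff against Left: (-2)p + 1(1−p) = −3p + 1; against Right: 5p + (-4)(1−p) = 9p − 4.
Setting these equal: −3p + 1 = 9p − 4 ⇒ −12p = -5 ⇒ p = 5/12, and the value is (-3)·(5/12) + 1 = -1/4.
For the keeper: with q = P(Left), equating Near's and Far's payoffs gives −7q + 5 = 5q − 4 ⇒ q = 3/4.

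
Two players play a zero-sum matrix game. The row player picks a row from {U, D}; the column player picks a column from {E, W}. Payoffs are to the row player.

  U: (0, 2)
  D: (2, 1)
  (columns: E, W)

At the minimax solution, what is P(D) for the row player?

2/3

Row minima: U → 0, D → 1; maximin = 1.
Column maxima: E → 2, W → 2; minimax = 2.
1 ≠ 2, so there is no saddle point; optimal play is mixed.
Let the row player play U with probability p. Expected payoff against E: 0p + 2(1−p) = −2p + 2; against W: 2p + 1(1−p) = p + 1.
Setting these equal: −2p + 2 = p + 1 ⇒ −3p = -1 ⇒ p = 1/3, and the value is (-2)·(1/3) + 2 = 4/3.
For the column player: with q = P(E), equating U's and D's payoffs gives −2q + 2 = q + 1 ⇒ q = 1/3.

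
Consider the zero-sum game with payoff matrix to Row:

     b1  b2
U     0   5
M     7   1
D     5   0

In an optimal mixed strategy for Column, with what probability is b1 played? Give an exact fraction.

4/11

Row minima: U → 0, M → 1, D → 0; maximin = 1.
Column maxima: b1 → 7, b2 → 5; minimax = 5.
1 ≠ 5, so there is no saddle point; optimal play is mixed.
D is strictly dominated by M, so Row never plays it.
On the remaining 2×2 (U, M vs b1, b2):
Let Row play U with probability p. Expected payoff against b1: 0p + 7(1−p) = −7p + 7; against b2: 5p + 1(1−p) = 4p + 1.
Setting these equal: −7p + 7 = 4p + 1 ⇒ −11p = -6 ⇒ p = 6/11, and the value is (-7)·(6/11) + 7 = 35/11.
For Column: with q = P(b1), equating U's and M's payoffs gives −5q + 5 = 6q + 1 ⇒ q = 4/11.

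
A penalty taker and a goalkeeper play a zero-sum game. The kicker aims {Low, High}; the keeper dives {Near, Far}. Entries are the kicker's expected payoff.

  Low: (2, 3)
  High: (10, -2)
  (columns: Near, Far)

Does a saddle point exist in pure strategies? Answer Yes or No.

Row minima: Low → 2, High → -2; maximin = 2.
Column maxima: Near → 10, Far → 3; minimax = 3.
2 ≠ 3, so no pure-strategy equilibrium exists.

No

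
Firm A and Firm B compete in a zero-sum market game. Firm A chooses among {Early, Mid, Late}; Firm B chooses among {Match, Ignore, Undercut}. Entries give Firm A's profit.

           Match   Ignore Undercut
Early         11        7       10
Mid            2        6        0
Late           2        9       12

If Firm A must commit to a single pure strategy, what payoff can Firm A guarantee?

Row minima: Early → 7, Mid → 0, Late → 2.
The best of these is 7.

7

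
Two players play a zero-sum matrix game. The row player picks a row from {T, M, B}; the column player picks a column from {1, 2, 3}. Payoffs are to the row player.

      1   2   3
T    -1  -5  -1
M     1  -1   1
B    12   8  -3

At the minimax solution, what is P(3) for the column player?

Row minima: T → -5, M → -1, B → -3; maximin = -1.
Column maxima: 1 → 12, 2 → 8, 3 → 1; minimax = 1.
-1 ≠ 1, so there is no saddle point; optimal play is mixed.
T is strictly dominated by M, so the row player never plays it.
1 is strictly dominated by 2 (it gives the row player strictly more in every row), so the column player never plays it.
On the remaining 2×2 (M, B vs 2, 3):
Let the row player play M with probability p. Expected payoff against 2: (-1)p + 8(1−p) = −9p + 8; against 3: 1p + (-3)(1−p) = 4p − 3.
Setting these equal: −9p + 8 = 4p − 3 ⇒ −13p = -11 ⇒ p = 11/13, and the value is (-9)·(11/13) + 8 = 5/13.
For the column player: with q = P(2), equating M's and B's payoffs gives −2q + 1 = 11q − 3 ⇒ q = 4/13.

9/13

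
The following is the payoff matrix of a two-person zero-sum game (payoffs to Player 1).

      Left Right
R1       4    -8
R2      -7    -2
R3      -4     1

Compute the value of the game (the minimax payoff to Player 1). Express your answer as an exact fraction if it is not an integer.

-28/17

Row minima: R1 → -8, R2 → -7, R3 → -4; maximin = -4.
Column maxima: Left → 4, Right → 1; minimax = 1.
-4 ≠ 1, so there is no saddle point; optimal play is mixed.
R2 is strictly dominated by R3, so Player 1 never plays it.
On the remaining 2×2 (R1, R3 vs Left, Right):
Let Player 1 play R1 with probability p. Expected payoff against Left: 4p + (-4)(1−p) = 8p − 4; against Right: (-8)p + 1(1−p) = −9p + 1.
Setting these equal: 8p − 4 = −9p + 1 ⇒ 17p = 5 ⇒ p = 5/17, and the value is (8)·(5/17) − 4 = -28/17.
For Player 2: with q = P(Left), equating R1's and R3's payoffs gives 12q − 8 = −5q + 1 ⇒ q = 9/17.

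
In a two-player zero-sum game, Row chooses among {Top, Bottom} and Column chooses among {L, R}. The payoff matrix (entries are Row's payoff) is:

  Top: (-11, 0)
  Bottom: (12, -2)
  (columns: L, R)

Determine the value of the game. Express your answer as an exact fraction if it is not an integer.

Row minima: Top → -11, Bottom → -2; maximin = -2.
Column maxima: L → 12, R → 0; minimax = 0.
-2 ≠ 0, so there is no saddle point; optimal play is mixed.
Let Row play Top with probability p. Expected payoff against L: (-11)p + 12(1−p) = −23p + 12; against R: 0p + (-2)(1−p) = 2p − 2.
Setting these equal: −23p + 12 = 2p − 2 ⇒ −25p = -14 ⇒ p = 14/25, and the value is (-23)·(14/25) + 12 = -22/25.
For Column: with q = P(L), equating Top's and Bottom's payoffs gives −11q = 14q − 2 ⇒ q = 2/25.

-22/25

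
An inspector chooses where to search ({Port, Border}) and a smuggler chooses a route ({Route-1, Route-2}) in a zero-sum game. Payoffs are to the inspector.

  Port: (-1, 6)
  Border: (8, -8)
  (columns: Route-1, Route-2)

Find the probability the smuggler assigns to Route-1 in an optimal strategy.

Row minima: Port → -1, Border → -8; maximin = -1.
Column maxima: Route-1 → 8, Route-2 → 6; minimax = 6.
-1 ≠ 6, so there is no saddle point; optimal play is mixed.
Let the inspector play Port with probability p. Expected payoff against Route-1: (-1)p + 8(1−p) = −9p + 8; against Route-2: 6p + (-8)(1−p) = 14p − 8.
Setting these equal: −9p + 8 = 14p − 8 ⇒ −23p = -16 ⇒ p = 16/23, and the value is (-9)·(16/23) + 8 = 40/23.
For the smuggler: with q = P(Route-1), equating Port's and Border's payoffs gives −7q + 6 = 16q − 8 ⇒ q = 14/23.

14/23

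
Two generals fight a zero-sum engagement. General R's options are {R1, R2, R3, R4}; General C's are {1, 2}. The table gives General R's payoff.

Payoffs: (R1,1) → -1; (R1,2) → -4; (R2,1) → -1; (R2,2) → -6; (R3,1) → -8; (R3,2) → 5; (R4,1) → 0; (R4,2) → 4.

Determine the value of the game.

Row minima: R1 → -4, R2 → -6, R3 → -8, R4 → 0; maximin = 0.
Column maxima: 1 → 0, 2 → 5; minimax = 0.
Since maximin = minimax = 0, there is a saddle point and the value is 0.

0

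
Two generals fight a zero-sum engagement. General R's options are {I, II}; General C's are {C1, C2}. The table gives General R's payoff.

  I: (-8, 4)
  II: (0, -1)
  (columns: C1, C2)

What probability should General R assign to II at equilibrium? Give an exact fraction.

12/13

Row minima: I → -8, II → -1; maximin = -1.
Column maxima: C1 → 0, C2 → 4; minimax = 0.
-1 ≠ 0, so there is no saddle point; optimal play is mixed.
Let General R play I with probability p. Expected payoff against C1: (-8)p + 0(1−p) = −8p; against C2: 4p + (-1)(1−p) = 5p − 1.
Setting these equal: −8p = 5p − 1 ⇒ −13p = -1 ⇒ p = 1/13, and the value is (-8)·(1/13) = -8/13.
For General C: with q = P(C1), equating I's and II's payoffs gives −12q + 4 = q − 1 ⇒ q = 5/13.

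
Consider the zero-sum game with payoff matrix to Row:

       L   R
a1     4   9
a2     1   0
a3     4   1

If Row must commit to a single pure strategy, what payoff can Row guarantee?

4

Row minima: a1 → 4, a2 → 0, a3 → 1.
The best of these is 4.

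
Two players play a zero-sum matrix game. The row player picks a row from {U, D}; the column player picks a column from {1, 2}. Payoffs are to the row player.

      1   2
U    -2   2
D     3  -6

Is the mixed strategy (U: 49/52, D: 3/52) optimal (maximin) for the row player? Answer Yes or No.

No

Against 1 this mix gives (49/52)·(-2) + (3/52)·3 = -89/52.
Against 2 this mix gives (49/52)·2 + (3/52)·(-6) = 20/13.
The column player will play 1, holding the row player to -89/52. Shifting weight toward the row that does better against 1 would raise this floor (the equalizing mix achieves -6/13 against both 1 and 2), so the proposed strategy is not optimal.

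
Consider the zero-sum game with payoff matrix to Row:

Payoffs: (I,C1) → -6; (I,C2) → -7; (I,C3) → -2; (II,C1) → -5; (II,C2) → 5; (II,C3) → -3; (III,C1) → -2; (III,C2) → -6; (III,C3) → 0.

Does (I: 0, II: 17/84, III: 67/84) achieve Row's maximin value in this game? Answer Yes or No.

Against C1 this mix gives (17/84)·(-5) + (67/84)·(-2) = -73/28.
Against C2 this mix gives (17/84)·5 + (67/84)·(-6) = -317/84.
Against C3 this mix gives (17/84)·(-3) + (67/84)·0 = -17/28.
Column will play C2, holding Row to -317/84. Shifting weight toward the row that does better against C2 would raise this floor (the equalizing mix achieves -20/7 against both C2 and C1), so the proposed strategy is not optimal.

No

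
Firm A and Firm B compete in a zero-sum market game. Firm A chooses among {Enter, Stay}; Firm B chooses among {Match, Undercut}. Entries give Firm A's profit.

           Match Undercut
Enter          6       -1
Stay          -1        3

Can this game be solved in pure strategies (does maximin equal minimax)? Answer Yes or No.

No

Row minima: Enter → -1, Stay → -1; maximin = -1.
Column maxima: Match → 6, Undercut → 3; minimax = 3.
-1 ≠ 3, so no pure-strategy equilibrium exists.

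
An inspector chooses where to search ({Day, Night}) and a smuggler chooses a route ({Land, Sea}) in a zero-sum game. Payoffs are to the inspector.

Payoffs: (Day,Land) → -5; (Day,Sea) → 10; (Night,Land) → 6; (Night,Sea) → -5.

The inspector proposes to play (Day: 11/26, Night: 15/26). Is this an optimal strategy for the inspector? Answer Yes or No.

Against Land this mix gives (11/26)·(-5) + (15/26)·6 = 35/26.
Against Sea this mix gives (11/26)·10 + (15/26)·(-5) = 35/26.
All of the smuggler's active replies (Land, Sea) yield 35/26, and no column does worse for the inspector. The mix makes the smuggler indifferent and guarantees 35/26, so it is optimal.

Yes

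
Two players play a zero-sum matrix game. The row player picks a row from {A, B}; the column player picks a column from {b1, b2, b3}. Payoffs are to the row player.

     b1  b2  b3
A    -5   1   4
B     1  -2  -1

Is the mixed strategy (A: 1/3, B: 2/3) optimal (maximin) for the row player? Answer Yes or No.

Against b1 this mix gives (1/3)·(-5) + (2/3)·1 = -1.
Against b2 this mix gives (1/3)·1 + (2/3)·(-2) = -1.
Against b3 this mix gives (1/3)·4 + (2/3)·(-1) = 2/3.
All of the column player's active replies (b1, b2) yield -1, and no column does worse for the row player. The mix makes the column player indifferent and guarantees -1, so it is optimal.

Yes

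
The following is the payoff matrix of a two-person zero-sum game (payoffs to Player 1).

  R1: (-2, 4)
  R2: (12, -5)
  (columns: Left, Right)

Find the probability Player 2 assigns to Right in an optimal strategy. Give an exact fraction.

Row minima: R1 → -2, R2 → -5; maximin = -2.
Column maxima: Left → 12, Right → 4; minimax = 4.
-2 ≠ 4, so there is no saddle point; optimal play is mixed.
Let Player 1 play R1 with probability p. Expected payoff against Left: (-2)p + 12(1−p) = −14p + 12; against Right: 4p + (-5)(1−p) = 9p − 5.
Setting these equal: −14p + 12 = 9p − 5 ⇒ −23p = -17 ⇒ p = 17/23, and the value is (-14)·(17/23) + 12 = 38/23.
For Player 2: with q = P(Left), equating R1's and R2's payoffs gives −6q + 4 = 17q − 5 ⇒ q = 9/23.

14/23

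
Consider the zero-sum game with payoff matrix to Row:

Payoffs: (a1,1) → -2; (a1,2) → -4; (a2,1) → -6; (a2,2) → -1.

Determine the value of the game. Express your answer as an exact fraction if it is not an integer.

Row minima: a1 → -4, a2 → -6; maximin = -4.
Column maxima: 1 → -2, 2 → -1; minimax = -2.
-4 ≠ -2, so there is no saddle point; optimal play is mixed.
Let Row play a1 with probability p. Expected payoff against 1: (-2)p + (-6)(1−p) = 4p − 6; against 2: (-4)p + (-1)(1−p) = −3p − 1.
Setting these equal: 4p − 6 = −3p − 1 ⇒ 7p = 5 ⇒ p = 5/7, and the value is (4)·(5/7) − 6 = -22/7.
For Column: with q = P(1), equating a1's and a2's payoffs gives 2q − 4 = −5q − 1 ⇒ q = 3/7.

-22/7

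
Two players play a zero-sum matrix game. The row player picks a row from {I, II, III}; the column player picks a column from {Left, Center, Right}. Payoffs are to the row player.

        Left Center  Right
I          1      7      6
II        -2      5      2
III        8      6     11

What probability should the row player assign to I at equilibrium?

Row minima: I → 1, II → -2, III → 6; maximin = 6.
Column maxima: Left → 8, Center → 7, Right → 11; minimax = 7.
6 ≠ 7, so there is no saddle point; optimal play is mixed.
II is strictly dominated by I, so the row player never plays it.
Right is strictly dominated by Left (it gives the row player strictly more in every row), so the column player never plays it.
On the remaining 2×2 (I, III vs Left, Center):
Let the row player play I with probability p. Expected payoff against Left: 1p + 8(1−p) = −7p + 8; against Center: 7p + 6(1−p) = p + 6.
Setting these equal: −7p + 8 = p + 6 ⇒ −8p = -2 ⇒ p = 1/4, and the value is (-7)·(1/4) + 8 = 25/4.
For the column player: with q = P(Left), equating I's and III's payoffs gives −6q + 7 = 2q + 6 ⇒ q = 1/8.

1/4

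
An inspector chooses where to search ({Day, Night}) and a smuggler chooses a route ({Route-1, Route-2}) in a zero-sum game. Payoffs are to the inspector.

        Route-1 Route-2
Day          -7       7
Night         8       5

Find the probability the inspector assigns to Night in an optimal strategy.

14/17

Row minima: Day → -7, Night → 5; maximin = 5.
Column maxima: Route-1 → 8, Route-2 → 7; minimax = 7.
5 ≠ 7, so there is no saddle point; optimal play is mixed.
Let the inspector play Day with probability p. Expected payoff against Route-1: (-7)p + 8(1−p) = −15p + 8; against Route-2: 7p + 5(1−p) = 2p + 5.
Setting these equal: −15p + 8 = 2p + 5 ⇒ −17p = -3 ⇒ p = 3/17, and the value is (-15)·(3/17) + 8 = 91/17.
For the smuggler: with q = P(Route-1), equating Day's and Night's payoffs gives −14q + 7 = 3q + 5 ⇒ q = 2/17.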